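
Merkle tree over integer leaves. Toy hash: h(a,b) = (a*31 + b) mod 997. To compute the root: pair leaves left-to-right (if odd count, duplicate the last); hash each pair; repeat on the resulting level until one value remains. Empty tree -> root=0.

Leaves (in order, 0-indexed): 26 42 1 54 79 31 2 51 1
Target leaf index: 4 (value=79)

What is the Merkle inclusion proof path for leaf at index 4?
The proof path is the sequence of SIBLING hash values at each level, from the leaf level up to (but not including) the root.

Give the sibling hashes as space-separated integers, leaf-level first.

L0 (leaves): [26, 42, 1, 54, 79, 31, 2, 51, 1], target index=4
L1: h(26,42)=(26*31+42)%997=848 [pair 0] h(1,54)=(1*31+54)%997=85 [pair 1] h(79,31)=(79*31+31)%997=486 [pair 2] h(2,51)=(2*31+51)%997=113 [pair 3] h(1,1)=(1*31+1)%997=32 [pair 4] -> [848, 85, 486, 113, 32]
  Sibling for proof at L0: 31
L2: h(848,85)=(848*31+85)%997=451 [pair 0] h(486,113)=(486*31+113)%997=224 [pair 1] h(32,32)=(32*31+32)%997=27 [pair 2] -> [451, 224, 27]
  Sibling for proof at L1: 113
L3: h(451,224)=(451*31+224)%997=247 [pair 0] h(27,27)=(27*31+27)%997=864 [pair 1] -> [247, 864]
  Sibling for proof at L2: 451
L4: h(247,864)=(247*31+864)%997=545 [pair 0] -> [545]
  Sibling for proof at L3: 864
Root: 545
Proof path (sibling hashes from leaf to root): [31, 113, 451, 864]

Answer: 31 113 451 864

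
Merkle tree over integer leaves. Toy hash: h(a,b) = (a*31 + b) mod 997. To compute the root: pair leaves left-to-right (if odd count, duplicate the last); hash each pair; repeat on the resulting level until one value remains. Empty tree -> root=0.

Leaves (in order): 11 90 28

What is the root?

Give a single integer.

L0: [11, 90, 28]
L1: h(11,90)=(11*31+90)%997=431 h(28,28)=(28*31+28)%997=896 -> [431, 896]
L2: h(431,896)=(431*31+896)%997=299 -> [299]

Answer: 299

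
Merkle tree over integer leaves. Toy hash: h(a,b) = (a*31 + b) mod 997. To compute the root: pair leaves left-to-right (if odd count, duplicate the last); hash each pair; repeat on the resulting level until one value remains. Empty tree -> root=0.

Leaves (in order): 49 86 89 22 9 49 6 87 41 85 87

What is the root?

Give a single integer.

L0: [49, 86, 89, 22, 9, 49, 6, 87, 41, 85, 87]
L1: h(49,86)=(49*31+86)%997=608 h(89,22)=(89*31+22)%997=787 h(9,49)=(9*31+49)%997=328 h(6,87)=(6*31+87)%997=273 h(41,85)=(41*31+85)%997=359 h(87,87)=(87*31+87)%997=790 -> [608, 787, 328, 273, 359, 790]
L2: h(608,787)=(608*31+787)%997=692 h(328,273)=(328*31+273)%997=471 h(359,790)=(359*31+790)%997=952 -> [692, 471, 952]
L3: h(692,471)=(692*31+471)%997=986 h(952,952)=(952*31+952)%997=554 -> [986, 554]
L4: h(986,554)=(986*31+554)%997=213 -> [213]

Answer: 213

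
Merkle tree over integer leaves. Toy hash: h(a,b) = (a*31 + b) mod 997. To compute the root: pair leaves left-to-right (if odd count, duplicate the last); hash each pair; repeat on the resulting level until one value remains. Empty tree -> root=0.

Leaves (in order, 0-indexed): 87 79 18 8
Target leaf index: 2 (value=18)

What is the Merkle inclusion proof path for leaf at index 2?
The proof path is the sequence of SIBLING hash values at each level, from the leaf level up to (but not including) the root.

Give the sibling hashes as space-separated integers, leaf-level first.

Answer: 8 782

Derivation:
L0 (leaves): [87, 79, 18, 8], target index=2
L1: h(87,79)=(87*31+79)%997=782 [pair 0] h(18,8)=(18*31+8)%997=566 [pair 1] -> [782, 566]
  Sibling for proof at L0: 8
L2: h(782,566)=(782*31+566)%997=880 [pair 0] -> [880]
  Sibling for proof at L1: 782
Root: 880
Proof path (sibling hashes from leaf to root): [8, 782]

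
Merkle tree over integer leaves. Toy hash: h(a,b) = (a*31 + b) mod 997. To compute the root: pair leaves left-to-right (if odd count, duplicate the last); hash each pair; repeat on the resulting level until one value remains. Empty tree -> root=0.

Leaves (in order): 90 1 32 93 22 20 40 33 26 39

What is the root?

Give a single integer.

Answer: 809

Derivation:
L0: [90, 1, 32, 93, 22, 20, 40, 33, 26, 39]
L1: h(90,1)=(90*31+1)%997=797 h(32,93)=(32*31+93)%997=88 h(22,20)=(22*31+20)%997=702 h(40,33)=(40*31+33)%997=276 h(26,39)=(26*31+39)%997=845 -> [797, 88, 702, 276, 845]
L2: h(797,88)=(797*31+88)%997=867 h(702,276)=(702*31+276)%997=104 h(845,845)=(845*31+845)%997=121 -> [867, 104, 121]
L3: h(867,104)=(867*31+104)%997=62 h(121,121)=(121*31+121)%997=881 -> [62, 881]
L4: h(62,881)=(62*31+881)%997=809 -> [809]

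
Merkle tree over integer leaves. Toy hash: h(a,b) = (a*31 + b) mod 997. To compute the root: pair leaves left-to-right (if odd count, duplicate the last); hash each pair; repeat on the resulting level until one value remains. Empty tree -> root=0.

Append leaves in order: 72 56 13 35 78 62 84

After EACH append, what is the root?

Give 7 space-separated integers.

After append 72 (leaves=[72]):
  L0: [72]
  root=72
After append 56 (leaves=[72, 56]):
  L0: [72, 56]
  L1: h(72,56)=(72*31+56)%997=294 -> [294]
  root=294
After append 13 (leaves=[72, 56, 13]):
  L0: [72, 56, 13]
  L1: h(72,56)=(72*31+56)%997=294 h(13,13)=(13*31+13)%997=416 -> [294, 416]
  L2: h(294,416)=(294*31+416)%997=557 -> [557]
  root=557
After append 35 (leaves=[72, 56, 13, 35]):
  L0: [72, 56, 13, 35]
  L1: h(72,56)=(72*31+56)%997=294 h(13,35)=(13*31+35)%997=438 -> [294, 438]
  L2: h(294,438)=(294*31+438)%997=579 -> [579]
  root=579
After append 78 (leaves=[72, 56, 13, 35, 78]):
  L0: [72, 56, 13, 35, 78]
  L1: h(72,56)=(72*31+56)%997=294 h(13,35)=(13*31+35)%997=438 h(78,78)=(78*31+78)%997=502 -> [294, 438, 502]
  L2: h(294,438)=(294*31+438)%997=579 h(502,502)=(502*31+502)%997=112 -> [579, 112]
  L3: h(579,112)=(579*31+112)%997=115 -> [115]
  root=115
After append 62 (leaves=[72, 56, 13, 35, 78, 62]):
  L0: [72, 56, 13, 35, 78, 62]
  L1: h(72,56)=(72*31+56)%997=294 h(13,35)=(13*31+35)%997=438 h(78,62)=(78*31+62)%997=486 -> [294, 438, 486]
  L2: h(294,438)=(294*31+438)%997=579 h(486,486)=(486*31+486)%997=597 -> [579, 597]
  L3: h(579,597)=(579*31+597)%997=600 -> [600]
  root=600
After append 84 (leaves=[72, 56, 13, 35, 78, 62, 84]):
  L0: [72, 56, 13, 35, 78, 62, 84]
  L1: h(72,56)=(72*31+56)%997=294 h(13,35)=(13*31+35)%997=438 h(78,62)=(78*31+62)%997=486 h(84,84)=(84*31+84)%997=694 -> [294, 438, 486, 694]
  L2: h(294,438)=(294*31+438)%997=579 h(486,694)=(486*31+694)%997=805 -> [579, 805]
  L3: h(579,805)=(579*31+805)%997=808 -> [808]
  root=808

Answer: 72 294 557 579 115 600 808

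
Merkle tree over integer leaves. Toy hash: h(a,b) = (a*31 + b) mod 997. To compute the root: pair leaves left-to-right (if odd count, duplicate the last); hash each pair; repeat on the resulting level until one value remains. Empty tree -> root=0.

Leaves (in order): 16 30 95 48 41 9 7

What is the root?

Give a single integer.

Answer: 93

Derivation:
L0: [16, 30, 95, 48, 41, 9, 7]
L1: h(16,30)=(16*31+30)%997=526 h(95,48)=(95*31+48)%997=2 h(41,9)=(41*31+9)%997=283 h(7,7)=(7*31+7)%997=224 -> [526, 2, 283, 224]
L2: h(526,2)=(526*31+2)%997=356 h(283,224)=(283*31+224)%997=24 -> [356, 24]
L3: h(356,24)=(356*31+24)%997=93 -> [93]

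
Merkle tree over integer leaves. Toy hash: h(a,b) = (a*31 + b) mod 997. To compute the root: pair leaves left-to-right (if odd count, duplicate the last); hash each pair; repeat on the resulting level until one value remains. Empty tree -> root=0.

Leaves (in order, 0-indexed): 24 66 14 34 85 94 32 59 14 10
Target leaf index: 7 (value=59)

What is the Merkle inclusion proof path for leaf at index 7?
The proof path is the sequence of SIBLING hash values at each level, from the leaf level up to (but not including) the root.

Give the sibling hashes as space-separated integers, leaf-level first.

Answer: 32 735 653 24

Derivation:
L0 (leaves): [24, 66, 14, 34, 85, 94, 32, 59, 14, 10], target index=7
L1: h(24,66)=(24*31+66)%997=810 [pair 0] h(14,34)=(14*31+34)%997=468 [pair 1] h(85,94)=(85*31+94)%997=735 [pair 2] h(32,59)=(32*31+59)%997=54 [pair 3] h(14,10)=(14*31+10)%997=444 [pair 4] -> [810, 468, 735, 54, 444]
  Sibling for proof at L0: 32
L2: h(810,468)=(810*31+468)%997=653 [pair 0] h(735,54)=(735*31+54)%997=905 [pair 1] h(444,444)=(444*31+444)%997=250 [pair 2] -> [653, 905, 250]
  Sibling for proof at L1: 735
L3: h(653,905)=(653*31+905)%997=211 [pair 0] h(250,250)=(250*31+250)%997=24 [pair 1] -> [211, 24]
  Sibling for proof at L2: 653
L4: h(211,24)=(211*31+24)%997=583 [pair 0] -> [583]
  Sibling for proof at L3: 24
Root: 583
Proof path (sibling hashes from leaf to root): [32, 735, 653, 24]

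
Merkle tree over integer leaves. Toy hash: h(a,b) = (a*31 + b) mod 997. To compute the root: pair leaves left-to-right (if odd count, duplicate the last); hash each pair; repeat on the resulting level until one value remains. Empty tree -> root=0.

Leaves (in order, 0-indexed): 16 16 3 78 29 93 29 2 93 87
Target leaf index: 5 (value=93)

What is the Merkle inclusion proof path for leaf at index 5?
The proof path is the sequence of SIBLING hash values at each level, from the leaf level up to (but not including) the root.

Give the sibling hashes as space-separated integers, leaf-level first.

Answer: 29 901 91 430

Derivation:
L0 (leaves): [16, 16, 3, 78, 29, 93, 29, 2, 93, 87], target index=5
L1: h(16,16)=(16*31+16)%997=512 [pair 0] h(3,78)=(3*31+78)%997=171 [pair 1] h(29,93)=(29*31+93)%997=992 [pair 2] h(29,2)=(29*31+2)%997=901 [pair 3] h(93,87)=(93*31+87)%997=976 [pair 4] -> [512, 171, 992, 901, 976]
  Sibling for proof at L0: 29
L2: h(512,171)=(512*31+171)%997=91 [pair 0] h(992,901)=(992*31+901)%997=746 [pair 1] h(976,976)=(976*31+976)%997=325 [pair 2] -> [91, 746, 325]
  Sibling for proof at L1: 901
L3: h(91,746)=(91*31+746)%997=576 [pair 0] h(325,325)=(325*31+325)%997=430 [pair 1] -> [576, 430]
  Sibling for proof at L2: 91
L4: h(576,430)=(576*31+430)%997=340 [pair 0] -> [340]
  Sibling for proof at L3: 430
Root: 340
Proof path (sibling hashes from leaf to root): [29, 901, 91, 430]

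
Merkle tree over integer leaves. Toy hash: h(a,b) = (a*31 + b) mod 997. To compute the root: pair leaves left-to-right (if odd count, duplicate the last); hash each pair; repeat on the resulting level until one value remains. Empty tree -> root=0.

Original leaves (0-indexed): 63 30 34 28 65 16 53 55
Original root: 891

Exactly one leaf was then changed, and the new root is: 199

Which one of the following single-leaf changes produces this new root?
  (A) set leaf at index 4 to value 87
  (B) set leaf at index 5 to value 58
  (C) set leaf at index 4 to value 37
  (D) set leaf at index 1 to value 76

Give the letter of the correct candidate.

Answer: B

Derivation:
Original leaves: [63, 30, 34, 28, 65, 16, 53, 55]
Target new root: 199
Try each candidate change and compute the resulting root:
Candidate A: set leaf[4] = 87 -> leaves = [63, 30, 34, 28, 87, 16, 53, 55]
  L0: [63, 30, 34, 28, 87, 16, 53, 55]
  L1: h(63,30)=(63*31+30)%997=986 h(34,28)=(34*31+28)%997=85 h(87,16)=(87*31+16)%997=719 h(53,55)=(53*31+55)%997=701 -> [986, 85, 719, 701]
  L2: h(986,85)=(986*31+85)%997=741 h(719,701)=(719*31+701)%997=59 -> [741, 59]
  L3: h(741,59)=(741*31+59)%997=99 -> [99]
  root = 99 != target 199
Candidate B: set leaf[5] = 58 -> leaves = [63, 30, 34, 28, 65, 58, 53, 55]
  L0: [63, 30, 34, 28, 65, 58, 53, 55]
  L1: h(63,30)=(63*31+30)%997=986 h(34,28)=(34*31+28)%997=85 h(65,58)=(65*31+58)%997=79 h(53,55)=(53*31+55)%997=701 -> [986, 85, 79, 701]
  L2: h(986,85)=(986*31+85)%997=741 h(79,701)=(79*31+701)%997=159 -> [741, 159]
  L3: h(741,159)=(741*31+159)%997=199 -> [199]
  root = 199 == target 199  ** MATCH **
Candidate C: set leaf[4] = 37 -> leaves = [63, 30, 34, 28, 37, 16, 53, 55]
  L0: [63, 30, 34, 28, 37, 16, 53, 55]
  L1: h(63,30)=(63*31+30)%997=986 h(34,28)=(34*31+28)%997=85 h(37,16)=(37*31+16)%997=166 h(53,55)=(53*31+55)%997=701 -> [986, 85, 166, 701]
  L2: h(986,85)=(986*31+85)%997=741 h(166,701)=(166*31+701)%997=862 -> [741, 862]
  L3: h(741,862)=(741*31+862)%997=902 -> [902]
  root = 902 != target 199
Candidate D: set leaf[1] = 76 -> leaves = [63, 76, 34, 28, 65, 16, 53, 55]
  L0: [63, 76, 34, 28, 65, 16, 53, 55]
  L1: h(63,76)=(63*31+76)%997=35 h(34,28)=(34*31+28)%997=85 h(65,16)=(65*31+16)%997=37 h(53,55)=(53*31+55)%997=701 -> [35, 85, 37, 701]
  L2: h(35,85)=(35*31+85)%997=173 h(37,701)=(37*31+701)%997=851 -> [173, 851]
  L3: h(173,851)=(173*31+851)%997=232 -> [232]
  root = 232 != target 199
Candidate B produces the target root.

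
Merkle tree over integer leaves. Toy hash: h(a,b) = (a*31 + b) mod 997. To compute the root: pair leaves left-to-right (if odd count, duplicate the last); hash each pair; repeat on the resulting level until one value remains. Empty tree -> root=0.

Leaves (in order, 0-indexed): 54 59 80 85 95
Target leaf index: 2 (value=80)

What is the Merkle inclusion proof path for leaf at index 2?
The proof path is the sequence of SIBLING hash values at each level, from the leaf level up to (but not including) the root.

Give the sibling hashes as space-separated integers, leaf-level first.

L0 (leaves): [54, 59, 80, 85, 95], target index=2
L1: h(54,59)=(54*31+59)%997=736 [pair 0] h(80,85)=(80*31+85)%997=571 [pair 1] h(95,95)=(95*31+95)%997=49 [pair 2] -> [736, 571, 49]
  Sibling for proof at L0: 85
L2: h(736,571)=(736*31+571)%997=456 [pair 0] h(49,49)=(49*31+49)%997=571 [pair 1] -> [456, 571]
  Sibling for proof at L1: 736
L3: h(456,571)=(456*31+571)%997=749 [pair 0] -> [749]
  Sibling for proof at L2: 571
Root: 749
Proof path (sibling hashes from leaf to root): [85, 736, 571]

Answer: 85 736 571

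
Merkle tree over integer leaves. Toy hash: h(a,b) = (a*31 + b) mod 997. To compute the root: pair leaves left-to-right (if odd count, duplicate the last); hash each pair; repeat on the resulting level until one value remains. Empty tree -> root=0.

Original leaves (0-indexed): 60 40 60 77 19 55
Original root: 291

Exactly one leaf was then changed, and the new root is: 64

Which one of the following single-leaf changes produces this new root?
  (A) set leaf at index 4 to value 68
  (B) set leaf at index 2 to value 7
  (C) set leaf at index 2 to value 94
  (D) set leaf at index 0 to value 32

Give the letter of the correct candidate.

Original leaves: [60, 40, 60, 77, 19, 55]
Target new root: 64
Try each candidate change and compute the resulting root:
Candidate A: set leaf[4] = 68 -> leaves = [60, 40, 60, 77, 68, 55]
  L0: [60, 40, 60, 77, 68, 55]
  L1: h(60,40)=(60*31+40)%997=903 h(60,77)=(60*31+77)%997=940 h(68,55)=(68*31+55)%997=169 -> [903, 940, 169]
  L2: h(903,940)=(903*31+940)%997=20 h(169,169)=(169*31+169)%997=423 -> [20, 423]
  L3: h(20,423)=(20*31+423)%997=46 -> [46]
  root = 46 != target 64
Candidate B: set leaf[2] = 7 -> leaves = [60, 40, 7, 77, 19, 55]
  L0: [60, 40, 7, 77, 19, 55]
  L1: h(60,40)=(60*31+40)%997=903 h(7,77)=(7*31+77)%997=294 h(19,55)=(19*31+55)%997=644 -> [903, 294, 644]
  L2: h(903,294)=(903*31+294)%997=371 h(644,644)=(644*31+644)%997=668 -> [371, 668]
  L3: h(371,668)=(371*31+668)%997=205 -> [205]
  root = 205 != target 64
Candidate C: set leaf[2] = 94 -> leaves = [60, 40, 94, 77, 19, 55]
  L0: [60, 40, 94, 77, 19, 55]
  L1: h(60,40)=(60*31+40)%997=903 h(94,77)=(94*31+77)%997=0 h(19,55)=(19*31+55)%997=644 -> [903, 0, 644]
  L2: h(903,0)=(903*31+0)%997=77 h(644,644)=(644*31+644)%997=668 -> [77, 668]
  L3: h(77,668)=(77*31+668)%997=64 -> [64]
  root = 64 == target 64  ** MATCH **
Candidate D: set leaf[0] = 32 -> leaves = [32, 40, 60, 77, 19, 55]
  L0: [32, 40, 60, 77, 19, 55]
  L1: h(32,40)=(32*31+40)%997=35 h(60,77)=(60*31+77)%997=940 h(19,55)=(19*31+55)%997=644 -> [35, 940, 644]
  L2: h(35,940)=(35*31+940)%997=31 h(644,644)=(644*31+644)%997=668 -> [31, 668]
  L3: h(31,668)=(31*31+668)%997=632 -> [632]
  root = 632 != target 64
Candidate C produces the target root.

Answer: C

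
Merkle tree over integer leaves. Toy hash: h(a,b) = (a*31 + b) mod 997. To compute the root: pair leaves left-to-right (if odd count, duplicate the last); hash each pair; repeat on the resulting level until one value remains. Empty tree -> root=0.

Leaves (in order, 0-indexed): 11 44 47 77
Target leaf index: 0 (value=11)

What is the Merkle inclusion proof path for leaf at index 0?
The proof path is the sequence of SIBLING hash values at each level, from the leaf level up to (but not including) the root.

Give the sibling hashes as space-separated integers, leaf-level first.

Answer: 44 537

Derivation:
L0 (leaves): [11, 44, 47, 77], target index=0
L1: h(11,44)=(11*31+44)%997=385 [pair 0] h(47,77)=(47*31+77)%997=537 [pair 1] -> [385, 537]
  Sibling for proof at L0: 44
L2: h(385,537)=(385*31+537)%997=508 [pair 0] -> [508]
  Sibling for proof at L1: 537
Root: 508
Proof path (sibling hashes from leaf to root): [44, 537]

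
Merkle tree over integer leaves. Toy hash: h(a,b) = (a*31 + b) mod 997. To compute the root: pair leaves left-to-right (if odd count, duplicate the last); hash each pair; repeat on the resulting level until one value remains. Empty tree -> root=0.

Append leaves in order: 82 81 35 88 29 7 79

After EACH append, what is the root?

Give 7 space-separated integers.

Answer: 82 629 679 732 544 837 465

Derivation:
After append 82 (leaves=[82]):
  L0: [82]
  root=82
After append 81 (leaves=[82, 81]):
  L0: [82, 81]
  L1: h(82,81)=(82*31+81)%997=629 -> [629]
  root=629
After append 35 (leaves=[82, 81, 35]):
  L0: [82, 81, 35]
  L1: h(82,81)=(82*31+81)%997=629 h(35,35)=(35*31+35)%997=123 -> [629, 123]
  L2: h(629,123)=(629*31+123)%997=679 -> [679]
  root=679
After append 88 (leaves=[82, 81, 35, 88]):
  L0: [82, 81, 35, 88]
  L1: h(82,81)=(82*31+81)%997=629 h(35,88)=(35*31+88)%997=176 -> [629, 176]
  L2: h(629,176)=(629*31+176)%997=732 -> [732]
  root=732
After append 29 (leaves=[82, 81, 35, 88, 29]):
  L0: [82, 81, 35, 88, 29]
  L1: h(82,81)=(82*31+81)%997=629 h(35,88)=(35*31+88)%997=176 h(29,29)=(29*31+29)%997=928 -> [629, 176, 928]
  L2: h(629,176)=(629*31+176)%997=732 h(928,928)=(928*31+928)%997=783 -> [732, 783]
  L3: h(732,783)=(732*31+783)%997=544 -> [544]
  root=544
After append 7 (leaves=[82, 81, 35, 88, 29, 7]):
  L0: [82, 81, 35, 88, 29, 7]
  L1: h(82,81)=(82*31+81)%997=629 h(35,88)=(35*31+88)%997=176 h(29,7)=(29*31+7)%997=906 -> [629, 176, 906]
  L2: h(629,176)=(629*31+176)%997=732 h(906,906)=(906*31+906)%997=79 -> [732, 79]
  L3: h(732,79)=(732*31+79)%997=837 -> [837]
  root=837
After append 79 (leaves=[82, 81, 35, 88, 29, 7, 79]):
  L0: [82, 81, 35, 88, 29, 7, 79]
  L1: h(82,81)=(82*31+81)%997=629 h(35,88)=(35*31+88)%997=176 h(29,7)=(29*31+7)%997=906 h(79,79)=(79*31+79)%997=534 -> [629, 176, 906, 534]
  L2: h(629,176)=(629*31+176)%997=732 h(906,534)=(906*31+534)%997=704 -> [732, 704]
  L3: h(732,704)=(732*31+704)%997=465 -> [465]
  root=465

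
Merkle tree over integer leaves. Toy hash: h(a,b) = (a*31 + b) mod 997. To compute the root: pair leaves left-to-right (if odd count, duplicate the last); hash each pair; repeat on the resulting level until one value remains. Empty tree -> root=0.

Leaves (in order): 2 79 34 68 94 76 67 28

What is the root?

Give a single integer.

Answer: 873

Derivation:
L0: [2, 79, 34, 68, 94, 76, 67, 28]
L1: h(2,79)=(2*31+79)%997=141 h(34,68)=(34*31+68)%997=125 h(94,76)=(94*31+76)%997=996 h(67,28)=(67*31+28)%997=111 -> [141, 125, 996, 111]
L2: h(141,125)=(141*31+125)%997=508 h(996,111)=(996*31+111)%997=80 -> [508, 80]
L3: h(508,80)=(508*31+80)%997=873 -> [873]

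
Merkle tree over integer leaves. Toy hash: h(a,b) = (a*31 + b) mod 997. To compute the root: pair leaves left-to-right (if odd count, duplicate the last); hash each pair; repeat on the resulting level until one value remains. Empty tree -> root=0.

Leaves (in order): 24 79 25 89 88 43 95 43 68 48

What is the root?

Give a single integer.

L0: [24, 79, 25, 89, 88, 43, 95, 43, 68, 48]
L1: h(24,79)=(24*31+79)%997=823 h(25,89)=(25*31+89)%997=864 h(88,43)=(88*31+43)%997=777 h(95,43)=(95*31+43)%997=994 h(68,48)=(68*31+48)%997=162 -> [823, 864, 777, 994, 162]
L2: h(823,864)=(823*31+864)%997=455 h(777,994)=(777*31+994)%997=156 h(162,162)=(162*31+162)%997=199 -> [455, 156, 199]
L3: h(455,156)=(455*31+156)%997=303 h(199,199)=(199*31+199)%997=386 -> [303, 386]
L4: h(303,386)=(303*31+386)%997=806 -> [806]

Answer: 806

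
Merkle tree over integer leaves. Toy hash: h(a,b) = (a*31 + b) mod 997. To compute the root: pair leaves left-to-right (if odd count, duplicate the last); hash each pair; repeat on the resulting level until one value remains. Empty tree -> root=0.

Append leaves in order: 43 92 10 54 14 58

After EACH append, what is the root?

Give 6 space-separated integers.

After append 43 (leaves=[43]):
  L0: [43]
  root=43
After append 92 (leaves=[43, 92]):
  L0: [43, 92]
  L1: h(43,92)=(43*31+92)%997=428 -> [428]
  root=428
After append 10 (leaves=[43, 92, 10]):
  L0: [43, 92, 10]
  L1: h(43,92)=(43*31+92)%997=428 h(10,10)=(10*31+10)%997=320 -> [428, 320]
  L2: h(428,320)=(428*31+320)%997=627 -> [627]
  root=627
After append 54 (leaves=[43, 92, 10, 54]):
  L0: [43, 92, 10, 54]
  L1: h(43,92)=(43*31+92)%997=428 h(10,54)=(10*31+54)%997=364 -> [428, 364]
  L2: h(428,364)=(428*31+364)%997=671 -> [671]
  root=671
After append 14 (leaves=[43, 92, 10, 54, 14]):
  L0: [43, 92, 10, 54, 14]
  L1: h(43,92)=(43*31+92)%997=428 h(10,54)=(10*31+54)%997=364 h(14,14)=(14*31+14)%997=448 -> [428, 364, 448]
  L2: h(428,364)=(428*31+364)%997=671 h(448,448)=(448*31+448)%997=378 -> [671, 378]
  L3: h(671,378)=(671*31+378)%997=242 -> [242]
  root=242
After append 58 (leaves=[43, 92, 10, 54, 14, 58]):
  L0: [43, 92, 10, 54, 14, 58]
  L1: h(43,92)=(43*31+92)%997=428 h(10,54)=(10*31+54)%997=364 h(14,58)=(14*31+58)%997=492 -> [428, 364, 492]
  L2: h(428,364)=(428*31+364)%997=671 h(492,492)=(492*31+492)%997=789 -> [671, 789]
  L3: h(671,789)=(671*31+789)%997=653 -> [653]
  root=653

Answer: 43 428 627 671 242 653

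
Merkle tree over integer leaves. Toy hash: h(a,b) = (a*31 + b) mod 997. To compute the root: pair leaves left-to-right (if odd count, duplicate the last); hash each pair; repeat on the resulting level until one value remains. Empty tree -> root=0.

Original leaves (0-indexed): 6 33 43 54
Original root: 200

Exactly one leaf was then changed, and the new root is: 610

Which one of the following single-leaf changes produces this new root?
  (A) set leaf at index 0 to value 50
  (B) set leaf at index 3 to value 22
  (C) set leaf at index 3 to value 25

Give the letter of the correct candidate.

Answer: A

Derivation:
Original leaves: [6, 33, 43, 54]
Target new root: 610
Try each candidate change and compute the resulting root:
Candidate A: set leaf[0] = 50 -> leaves = [50, 33, 43, 54]
  L0: [50, 33, 43, 54]
  L1: h(50,33)=(50*31+33)%997=586 h(43,54)=(43*31+54)%997=390 -> [586, 390]
  L2: h(586,390)=(586*31+390)%997=610 -> [610]
  root = 610 == target 610  ** MATCH **
Candidate B: set leaf[3] = 22 -> leaves = [6, 33, 43, 22]
  L0: [6, 33, 43, 22]
  L1: h(6,33)=(6*31+33)%997=219 h(43,22)=(43*31+22)%997=358 -> [219, 358]
  L2: h(219,358)=(219*31+358)%997=168 -> [168]
  root = 168 != target 610
Candidate C: set leaf[3] = 25 -> leaves = [6, 33, 43, 25]
  L0: [6, 33, 43, 25]
  L1: h(6,33)=(6*31+33)%997=219 h(43,25)=(43*31+25)%997=361 -> [219, 361]
  L2: h(219,361)=(219*31+361)%997=171 -> [171]
  root = 171 != target 610
Candidate A produces the target root.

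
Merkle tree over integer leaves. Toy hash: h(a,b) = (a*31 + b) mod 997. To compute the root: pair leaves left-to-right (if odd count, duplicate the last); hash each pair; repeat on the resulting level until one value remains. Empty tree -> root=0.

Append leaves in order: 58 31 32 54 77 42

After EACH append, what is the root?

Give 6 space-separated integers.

After append 58 (leaves=[58]):
  L0: [58]
  root=58
After append 31 (leaves=[58, 31]):
  L0: [58, 31]
  L1: h(58,31)=(58*31+31)%997=832 -> [832]
  root=832
After append 32 (leaves=[58, 31, 32]):
  L0: [58, 31, 32]
  L1: h(58,31)=(58*31+31)%997=832 h(32,32)=(32*31+32)%997=27 -> [832, 27]
  L2: h(832,27)=(832*31+27)%997=894 -> [894]
  root=894
After append 54 (leaves=[58, 31, 32, 54]):
  L0: [58, 31, 32, 54]
  L1: h(58,31)=(58*31+31)%997=832 h(32,54)=(32*31+54)%997=49 -> [832, 49]
  L2: h(832,49)=(832*31+49)%997=916 -> [916]
  root=916
After append 77 (leaves=[58, 31, 32, 54, 77]):
  L0: [58, 31, 32, 54, 77]
  L1: h(58,31)=(58*31+31)%997=832 h(32,54)=(32*31+54)%997=49 h(77,77)=(77*31+77)%997=470 -> [832, 49, 470]
  L2: h(832,49)=(832*31+49)%997=916 h(470,470)=(470*31+470)%997=85 -> [916, 85]
  L3: h(916,85)=(916*31+85)%997=565 -> [565]
  root=565
After append 42 (leaves=[58, 31, 32, 54, 77, 42]):
  L0: [58, 31, 32, 54, 77, 42]
  L1: h(58,31)=(58*31+31)%997=832 h(32,54)=(32*31+54)%997=49 h(77,42)=(77*31+42)%997=435 -> [832, 49, 435]
  L2: h(832,49)=(832*31+49)%997=916 h(435,435)=(435*31+435)%997=959 -> [916, 959]
  L3: h(916,959)=(916*31+959)%997=442 -> [442]
  root=442

Answer: 58 832 894 916 565 442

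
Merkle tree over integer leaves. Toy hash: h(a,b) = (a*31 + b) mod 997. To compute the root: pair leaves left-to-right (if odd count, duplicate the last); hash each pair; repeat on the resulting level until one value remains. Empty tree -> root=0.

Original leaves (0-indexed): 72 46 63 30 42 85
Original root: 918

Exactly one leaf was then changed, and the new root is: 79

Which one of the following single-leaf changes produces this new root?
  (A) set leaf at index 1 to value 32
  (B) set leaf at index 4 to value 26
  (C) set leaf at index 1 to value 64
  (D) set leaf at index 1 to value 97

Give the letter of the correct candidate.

Original leaves: [72, 46, 63, 30, 42, 85]
Target new root: 79
Try each candidate change and compute the resulting root:
Candidate A: set leaf[1] = 32 -> leaves = [72, 32, 63, 30, 42, 85]
  L0: [72, 32, 63, 30, 42, 85]
  L1: h(72,32)=(72*31+32)%997=270 h(63,30)=(63*31+30)%997=986 h(42,85)=(42*31+85)%997=390 -> [270, 986, 390]
  L2: h(270,986)=(270*31+986)%997=383 h(390,390)=(390*31+390)%997=516 -> [383, 516]
  L3: h(383,516)=(383*31+516)%997=425 -> [425]
  root = 425 != target 79
Candidate B: set leaf[4] = 26 -> leaves = [72, 46, 63, 30, 26, 85]
  L0: [72, 46, 63, 30, 26, 85]
  L1: h(72,46)=(72*31+46)%997=284 h(63,30)=(63*31+30)%997=986 h(26,85)=(26*31+85)%997=891 -> [284, 986, 891]
  L2: h(284,986)=(284*31+986)%997=817 h(891,891)=(891*31+891)%997=596 -> [817, 596]
  L3: h(817,596)=(817*31+596)%997=1 -> [1]
  root = 1 != target 79
Candidate C: set leaf[1] = 64 -> leaves = [72, 64, 63, 30, 42, 85]
  L0: [72, 64, 63, 30, 42, 85]
  L1: h(72,64)=(72*31+64)%997=302 h(63,30)=(63*31+30)%997=986 h(42,85)=(42*31+85)%997=390 -> [302, 986, 390]
  L2: h(302,986)=(302*31+986)%997=378 h(390,390)=(390*31+390)%997=516 -> [378, 516]
  L3: h(378,516)=(378*31+516)%997=270 -> [270]
  root = 270 != target 79
Candidate D: set leaf[1] = 97 -> leaves = [72, 97, 63, 30, 42, 85]
  L0: [72, 97, 63, 30, 42, 85]
  L1: h(72,97)=(72*31+97)%997=335 h(63,30)=(63*31+30)%997=986 h(42,85)=(42*31+85)%997=390 -> [335, 986, 390]
  L2: h(335,986)=(335*31+986)%997=404 h(390,390)=(390*31+390)%997=516 -> [404, 516]
  L3: h(404,516)=(404*31+516)%997=79 -> [79]
  root = 79 == target 79  ** MATCH **
Candidate D produces the target root.

Answer: D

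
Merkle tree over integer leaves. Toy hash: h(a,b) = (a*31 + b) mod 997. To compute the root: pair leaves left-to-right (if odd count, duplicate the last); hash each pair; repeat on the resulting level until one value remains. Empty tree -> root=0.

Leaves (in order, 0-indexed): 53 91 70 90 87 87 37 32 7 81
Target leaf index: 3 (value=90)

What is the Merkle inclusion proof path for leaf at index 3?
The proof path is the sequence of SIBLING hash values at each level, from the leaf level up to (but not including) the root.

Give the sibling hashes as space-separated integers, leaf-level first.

Answer: 70 737 744 70

Derivation:
L0 (leaves): [53, 91, 70, 90, 87, 87, 37, 32, 7, 81], target index=3
L1: h(53,91)=(53*31+91)%997=737 [pair 0] h(70,90)=(70*31+90)%997=266 [pair 1] h(87,87)=(87*31+87)%997=790 [pair 2] h(37,32)=(37*31+32)%997=182 [pair 3] h(7,81)=(7*31+81)%997=298 [pair 4] -> [737, 266, 790, 182, 298]
  Sibling for proof at L0: 70
L2: h(737,266)=(737*31+266)%997=182 [pair 0] h(790,182)=(790*31+182)%997=744 [pair 1] h(298,298)=(298*31+298)%997=563 [pair 2] -> [182, 744, 563]
  Sibling for proof at L1: 737
L3: h(182,744)=(182*31+744)%997=404 [pair 0] h(563,563)=(563*31+563)%997=70 [pair 1] -> [404, 70]
  Sibling for proof at L2: 744
L4: h(404,70)=(404*31+70)%997=630 [pair 0] -> [630]
  Sibling for proof at L3: 70
Root: 630
Proof path (sibling hashes from leaf to root): [70, 737, 744, 70]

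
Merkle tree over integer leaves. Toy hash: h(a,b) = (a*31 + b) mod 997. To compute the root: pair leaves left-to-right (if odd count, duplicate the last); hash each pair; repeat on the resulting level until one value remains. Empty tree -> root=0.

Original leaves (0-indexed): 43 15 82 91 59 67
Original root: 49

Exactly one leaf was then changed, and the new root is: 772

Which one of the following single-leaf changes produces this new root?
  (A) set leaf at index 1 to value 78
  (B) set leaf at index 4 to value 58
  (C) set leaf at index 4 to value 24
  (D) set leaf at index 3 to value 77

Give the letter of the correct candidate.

Answer: A

Derivation:
Original leaves: [43, 15, 82, 91, 59, 67]
Target new root: 772
Try each candidate change and compute the resulting root:
Candidate A: set leaf[1] = 78 -> leaves = [43, 78, 82, 91, 59, 67]
  L0: [43, 78, 82, 91, 59, 67]
  L1: h(43,78)=(43*31+78)%997=414 h(82,91)=(82*31+91)%997=639 h(59,67)=(59*31+67)%997=899 -> [414, 639, 899]
  L2: h(414,639)=(414*31+639)%997=512 h(899,899)=(899*31+899)%997=852 -> [512, 852]
  L3: h(512,852)=(512*31+852)%997=772 -> [772]
  root = 772 == target 772  ** MATCH **
Candidate B: set leaf[4] = 58 -> leaves = [43, 15, 82, 91, 58, 67]
  L0: [43, 15, 82, 91, 58, 67]
  L1: h(43,15)=(43*31+15)%997=351 h(82,91)=(82*31+91)%997=639 h(58,67)=(58*31+67)%997=868 -> [351, 639, 868]
  L2: h(351,639)=(351*31+639)%997=553 h(868,868)=(868*31+868)%997=857 -> [553, 857]
  L3: h(553,857)=(553*31+857)%997=54 -> [54]
  root = 54 != target 772
Candidate C: set leaf[4] = 24 -> leaves = [43, 15, 82, 91, 24, 67]
  L0: [43, 15, 82, 91, 24, 67]
  L1: h(43,15)=(43*31+15)%997=351 h(82,91)=(82*31+91)%997=639 h(24,67)=(24*31+67)%997=811 -> [351, 639, 811]
  L2: h(351,639)=(351*31+639)%997=553 h(811,811)=(811*31+811)%997=30 -> [553, 30]
  L3: h(553,30)=(553*31+30)%997=224 -> [224]
  root = 224 != target 772
Candidate D: set leaf[3] = 77 -> leaves = [43, 15, 82, 77, 59, 67]
  L0: [43, 15, 82, 77, 59, 67]
  L1: h(43,15)=(43*31+15)%997=351 h(82,77)=(82*31+77)%997=625 h(59,67)=(59*31+67)%997=899 -> [351, 625, 899]
  L2: h(351,625)=(351*31+625)%997=539 h(899,899)=(899*31+899)%997=852 -> [539, 852]
  L3: h(539,852)=(539*31+852)%997=612 -> [612]
  root = 612 != target 772
Candidate A produces the target root.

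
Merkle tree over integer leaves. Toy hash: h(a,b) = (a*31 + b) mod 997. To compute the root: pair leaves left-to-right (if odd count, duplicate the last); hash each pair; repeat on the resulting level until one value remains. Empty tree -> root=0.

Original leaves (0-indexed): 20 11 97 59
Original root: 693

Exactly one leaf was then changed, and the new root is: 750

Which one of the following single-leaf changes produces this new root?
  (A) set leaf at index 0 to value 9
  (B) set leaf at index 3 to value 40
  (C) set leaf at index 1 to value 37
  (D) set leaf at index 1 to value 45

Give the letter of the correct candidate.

Original leaves: [20, 11, 97, 59]
Target new root: 750
Try each candidate change and compute the resulting root:
Candidate A: set leaf[0] = 9 -> leaves = [9, 11, 97, 59]
  L0: [9, 11, 97, 59]
  L1: h(9,11)=(9*31+11)%997=290 h(97,59)=(97*31+59)%997=75 -> [290, 75]
  L2: h(290,75)=(290*31+75)%997=92 -> [92]
  root = 92 != target 750
Candidate B: set leaf[3] = 40 -> leaves = [20, 11, 97, 40]
  L0: [20, 11, 97, 40]
  L1: h(20,11)=(20*31+11)%997=631 h(97,40)=(97*31+40)%997=56 -> [631, 56]
  L2: h(631,56)=(631*31+56)%997=674 -> [674]
  root = 674 != target 750
Candidate C: set leaf[1] = 37 -> leaves = [20, 37, 97, 59]
  L0: [20, 37, 97, 59]
  L1: h(20,37)=(20*31+37)%997=657 h(97,59)=(97*31+59)%997=75 -> [657, 75]
  L2: h(657,75)=(657*31+75)%997=502 -> [502]
  root = 502 != target 750
Candidate D: set leaf[1] = 45 -> leaves = [20, 45, 97, 59]
  L0: [20, 45, 97, 59]
  L1: h(20,45)=(20*31+45)%997=665 h(97,59)=(97*31+59)%997=75 -> [665, 75]
  L2: h(665,75)=(665*31+75)%997=750 -> [750]
  root = 750 == target 750  ** MATCH **
Candidate D produces the target root.

Answer: D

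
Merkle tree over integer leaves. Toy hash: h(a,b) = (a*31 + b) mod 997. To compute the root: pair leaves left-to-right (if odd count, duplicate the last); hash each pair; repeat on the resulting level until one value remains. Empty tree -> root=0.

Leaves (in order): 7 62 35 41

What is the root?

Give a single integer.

Answer: 802

Derivation:
L0: [7, 62, 35, 41]
L1: h(7,62)=(7*31+62)%997=279 h(35,41)=(35*31+41)%997=129 -> [279, 129]
L2: h(279,129)=(279*31+129)%997=802 -> [802]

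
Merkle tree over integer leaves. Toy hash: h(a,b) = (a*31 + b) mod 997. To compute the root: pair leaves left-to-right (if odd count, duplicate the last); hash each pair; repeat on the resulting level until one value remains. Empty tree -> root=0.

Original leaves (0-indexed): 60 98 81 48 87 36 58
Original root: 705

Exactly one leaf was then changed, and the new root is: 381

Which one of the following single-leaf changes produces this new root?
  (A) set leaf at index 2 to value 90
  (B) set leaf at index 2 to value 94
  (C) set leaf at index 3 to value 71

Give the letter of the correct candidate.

Original leaves: [60, 98, 81, 48, 87, 36, 58]
Target new root: 381
Try each candidate change and compute the resulting root:
Candidate A: set leaf[2] = 90 -> leaves = [60, 98, 90, 48, 87, 36, 58]
  L0: [60, 98, 90, 48, 87, 36, 58]
  L1: h(60,98)=(60*31+98)%997=961 h(90,48)=(90*31+48)%997=844 h(87,36)=(87*31+36)%997=739 h(58,58)=(58*31+58)%997=859 -> [961, 844, 739, 859]
  L2: h(961,844)=(961*31+844)%997=725 h(739,859)=(739*31+859)%997=837 -> [725, 837]
  L3: h(725,837)=(725*31+837)%997=381 -> [381]
  root = 381 == target 381  ** MATCH **
Candidate B: set leaf[2] = 94 -> leaves = [60, 98, 94, 48, 87, 36, 58]
  L0: [60, 98, 94, 48, 87, 36, 58]
  L1: h(60,98)=(60*31+98)%997=961 h(94,48)=(94*31+48)%997=968 h(87,36)=(87*31+36)%997=739 h(58,58)=(58*31+58)%997=859 -> [961, 968, 739, 859]
  L2: h(961,968)=(961*31+968)%997=849 h(739,859)=(739*31+859)%997=837 -> [849, 837]
  L3: h(849,837)=(849*31+837)%997=237 -> [237]
  root = 237 != target 381
Candidate C: set leaf[3] = 71 -> leaves = [60, 98, 81, 71, 87, 36, 58]
  L0: [60, 98, 81, 71, 87, 36, 58]
  L1: h(60,98)=(60*31+98)%997=961 h(81,71)=(81*31+71)%997=588 h(87,36)=(87*31+36)%997=739 h(58,58)=(58*31+58)%997=859 -> [961, 588, 739, 859]
  L2: h(961,588)=(961*31+588)%997=469 h(739,859)=(739*31+859)%997=837 -> [469, 837]
  L3: h(469,837)=(469*31+837)%997=421 -> [421]
  root = 421 != target 381
Candidate A produces the target root.

Answer: A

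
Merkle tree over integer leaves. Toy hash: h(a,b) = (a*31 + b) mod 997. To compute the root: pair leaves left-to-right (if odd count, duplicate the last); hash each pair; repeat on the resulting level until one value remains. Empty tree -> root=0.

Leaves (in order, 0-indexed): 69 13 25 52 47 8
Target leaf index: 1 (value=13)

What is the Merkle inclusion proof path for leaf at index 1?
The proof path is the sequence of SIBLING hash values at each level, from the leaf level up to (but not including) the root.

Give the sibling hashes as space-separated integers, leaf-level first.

L0 (leaves): [69, 13, 25, 52, 47, 8], target index=1
L1: h(69,13)=(69*31+13)%997=158 [pair 0] h(25,52)=(25*31+52)%997=827 [pair 1] h(47,8)=(47*31+8)%997=468 [pair 2] -> [158, 827, 468]
  Sibling for proof at L0: 69
L2: h(158,827)=(158*31+827)%997=740 [pair 0] h(468,468)=(468*31+468)%997=21 [pair 1] -> [740, 21]
  Sibling for proof at L1: 827
L3: h(740,21)=(740*31+21)%997=30 [pair 0] -> [30]
  Sibling for proof at L2: 21
Root: 30
Proof path (sibling hashes from leaf to root): [69, 827, 21]

Answer: 69 827 21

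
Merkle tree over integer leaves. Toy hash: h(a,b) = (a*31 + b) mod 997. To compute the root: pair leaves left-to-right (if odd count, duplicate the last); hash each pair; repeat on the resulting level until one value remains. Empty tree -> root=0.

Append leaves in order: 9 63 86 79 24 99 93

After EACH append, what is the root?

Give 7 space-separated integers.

After append 9 (leaves=[9]):
  L0: [9]
  root=9
After append 63 (leaves=[9, 63]):
  L0: [9, 63]
  L1: h(9,63)=(9*31+63)%997=342 -> [342]
  root=342
After append 86 (leaves=[9, 63, 86]):
  L0: [9, 63, 86]
  L1: h(9,63)=(9*31+63)%997=342 h(86,86)=(86*31+86)%997=758 -> [342, 758]
  L2: h(342,758)=(342*31+758)%997=393 -> [393]
  root=393
After append 79 (leaves=[9, 63, 86, 79]):
  L0: [9, 63, 86, 79]
  L1: h(9,63)=(9*31+63)%997=342 h(86,79)=(86*31+79)%997=751 -> [342, 751]
  L2: h(342,751)=(342*31+751)%997=386 -> [386]
  root=386
After append 24 (leaves=[9, 63, 86, 79, 24]):
  L0: [9, 63, 86, 79, 24]
  L1: h(9,63)=(9*31+63)%997=342 h(86,79)=(86*31+79)%997=751 h(24,24)=(24*31+24)%997=768 -> [342, 751, 768]
  L2: h(342,751)=(342*31+751)%997=386 h(768,768)=(768*31+768)%997=648 -> [386, 648]
  L3: h(386,648)=(386*31+648)%997=650 -> [650]
  root=650
After append 99 (leaves=[9, 63, 86, 79, 24, 99]):
  L0: [9, 63, 86, 79, 24, 99]
  L1: h(9,63)=(9*31+63)%997=342 h(86,79)=(86*31+79)%997=751 h(24,99)=(24*31+99)%997=843 -> [342, 751, 843]
  L2: h(342,751)=(342*31+751)%997=386 h(843,843)=(843*31+843)%997=57 -> [386, 57]
  L3: h(386,57)=(386*31+57)%997=59 -> [59]
  root=59
After append 93 (leaves=[9, 63, 86, 79, 24, 99, 93]):
  L0: [9, 63, 86, 79, 24, 99, 93]
  L1: h(9,63)=(9*31+63)%997=342 h(86,79)=(86*31+79)%997=751 h(24,99)=(24*31+99)%997=843 h(93,93)=(93*31+93)%997=982 -> [342, 751, 843, 982]
  L2: h(342,751)=(342*31+751)%997=386 h(843,982)=(843*31+982)%997=196 -> [386, 196]
  L3: h(386,196)=(386*31+196)%997=198 -> [198]
  root=198

Answer: 9 342 393 386 650 59 198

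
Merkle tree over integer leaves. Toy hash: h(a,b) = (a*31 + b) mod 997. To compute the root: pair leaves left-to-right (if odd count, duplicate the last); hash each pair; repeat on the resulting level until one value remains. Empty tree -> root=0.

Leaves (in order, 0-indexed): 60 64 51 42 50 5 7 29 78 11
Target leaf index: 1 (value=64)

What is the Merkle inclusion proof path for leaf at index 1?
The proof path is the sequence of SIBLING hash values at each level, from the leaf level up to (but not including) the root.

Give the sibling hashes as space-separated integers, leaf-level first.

Answer: 60 626 595 778

Derivation:
L0 (leaves): [60, 64, 51, 42, 50, 5, 7, 29, 78, 11], target index=1
L1: h(60,64)=(60*31+64)%997=927 [pair 0] h(51,42)=(51*31+42)%997=626 [pair 1] h(50,5)=(50*31+5)%997=558 [pair 2] h(7,29)=(7*31+29)%997=246 [pair 3] h(78,11)=(78*31+11)%997=435 [pair 4] -> [927, 626, 558, 246, 435]
  Sibling for proof at L0: 60
L2: h(927,626)=(927*31+626)%997=450 [pair 0] h(558,246)=(558*31+246)%997=595 [pair 1] h(435,435)=(435*31+435)%997=959 [pair 2] -> [450, 595, 959]
  Sibling for proof at L1: 626
L3: h(450,595)=(450*31+595)%997=587 [pair 0] h(959,959)=(959*31+959)%997=778 [pair 1] -> [587, 778]
  Sibling for proof at L2: 595
L4: h(587,778)=(587*31+778)%997=32 [pair 0] -> [32]
  Sibling for proof at L3: 778
Root: 32
Proof path (sibling hashes from leaf to root): [60, 626, 595, 778]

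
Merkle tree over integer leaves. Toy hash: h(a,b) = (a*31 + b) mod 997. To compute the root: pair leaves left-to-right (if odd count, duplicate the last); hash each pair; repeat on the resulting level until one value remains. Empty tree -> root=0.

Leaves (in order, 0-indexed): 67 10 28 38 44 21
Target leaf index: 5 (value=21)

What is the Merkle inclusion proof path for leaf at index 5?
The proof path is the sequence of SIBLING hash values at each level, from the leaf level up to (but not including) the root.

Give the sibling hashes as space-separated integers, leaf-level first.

L0 (leaves): [67, 10, 28, 38, 44, 21], target index=5
L1: h(67,10)=(67*31+10)%997=93 [pair 0] h(28,38)=(28*31+38)%997=906 [pair 1] h(44,21)=(44*31+21)%997=388 [pair 2] -> [93, 906, 388]
  Sibling for proof at L0: 44
L2: h(93,906)=(93*31+906)%997=798 [pair 0] h(388,388)=(388*31+388)%997=452 [pair 1] -> [798, 452]
  Sibling for proof at L1: 388
L3: h(798,452)=(798*31+452)%997=265 [pair 0] -> [265]
  Sibling for proof at L2: 798
Root: 265
Proof path (sibling hashes from leaf to root): [44, 388, 798]

Answer: 44 388 798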